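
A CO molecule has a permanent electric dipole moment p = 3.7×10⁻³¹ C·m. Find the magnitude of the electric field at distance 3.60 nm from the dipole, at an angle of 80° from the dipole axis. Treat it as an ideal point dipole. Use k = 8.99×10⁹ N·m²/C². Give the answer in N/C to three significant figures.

At angle θ the dipole field magnitude is E = (kp/r³)·√(1 + 3cos²θ).
kp/r³ = (8.99×10⁹)(3.70×10⁻³¹) / (3.60×10⁻⁹)³ = 7.129×10⁴ N/C.
√(1 + 3cos²80°) = √(1 + 3·0.0302) = √1.0905 ≈ 1.0443.
E ≈ 7.129×10⁴ × 1.044 = 7.445×10⁴ N/C.

E ≈ 7.44×10⁴ N/C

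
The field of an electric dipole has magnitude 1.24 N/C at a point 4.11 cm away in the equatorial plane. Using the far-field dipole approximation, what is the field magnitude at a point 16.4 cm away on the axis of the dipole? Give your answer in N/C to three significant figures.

E ≈ 0.0390 N/C

Dipole fields scale as 1/r³ in the far field.
The axial field is twice the equatorial field at the same r, so the geometry factor is 2/1.
E₂ = E₁ · (2/1) · (r₁/r₂)³ = 1.24 · 2 · (4.11/16.4)³.
(r₁/r₂)³ = (0.2506)³ = 0.01574.
E₂ ≈ 0.03903 N/C.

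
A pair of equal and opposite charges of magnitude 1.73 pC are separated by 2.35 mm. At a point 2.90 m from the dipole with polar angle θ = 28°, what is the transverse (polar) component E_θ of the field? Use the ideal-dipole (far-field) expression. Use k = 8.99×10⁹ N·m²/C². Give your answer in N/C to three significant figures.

E_θ ≈ 7.04×10⁻⁷ N/C

Dipole moment p = qd = (1.73×10⁻¹² C)(0.00235 m) = 4.066×10⁻¹⁵ C·m.
For a dipole, E_θ = (kp sinθ)/r³.
kp/r³ = (8.99×10⁹)(4.066×10⁻¹⁵)/(2.90)³ = 1.499×10⁻⁶ N/C.
E_θ = 1.499×10⁻⁶·sin28° = 7.036×10⁻⁷ N/C.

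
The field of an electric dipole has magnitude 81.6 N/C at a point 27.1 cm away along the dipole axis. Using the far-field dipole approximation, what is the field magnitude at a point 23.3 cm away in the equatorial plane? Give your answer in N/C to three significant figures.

Dipole fields scale as 1/r³ in the far field.
The axial field is twice the equatorial field at the same r, so the geometry factor is 1/2.
E₂ = E₁ · (1/2) · (r₁/r₂)³ = 81.6 · 0.5 · (27.1/23.3)³.
(r₁/r₂)³ = (1.163)³ = 1.573.
E₂ ≈ 64.19 N/C.

E ≈ 64.2 N/C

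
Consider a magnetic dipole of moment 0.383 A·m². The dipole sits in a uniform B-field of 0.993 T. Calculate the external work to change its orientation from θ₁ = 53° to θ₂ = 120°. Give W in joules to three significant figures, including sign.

W_ext = ΔU = −mB cosθ₂ + mB cosθ₁ = mB(cosθ₁ − cosθ₂).
W = (0.383)(0.993)·(cos53° − cos120°) = (0.3803)·(+1.1018) = 0.4190 J.

W ≈ 0.419 J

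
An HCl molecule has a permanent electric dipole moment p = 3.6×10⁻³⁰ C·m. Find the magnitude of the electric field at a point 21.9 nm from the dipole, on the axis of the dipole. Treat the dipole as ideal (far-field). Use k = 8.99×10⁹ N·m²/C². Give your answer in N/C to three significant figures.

On the dipole axis E = 2kp/r³.
E = 2·(8.99×10⁹)(3.60×10⁻³⁰) / (2.19×10⁻⁸)³ = 6163 N/C.

E ≈ 6160 N/C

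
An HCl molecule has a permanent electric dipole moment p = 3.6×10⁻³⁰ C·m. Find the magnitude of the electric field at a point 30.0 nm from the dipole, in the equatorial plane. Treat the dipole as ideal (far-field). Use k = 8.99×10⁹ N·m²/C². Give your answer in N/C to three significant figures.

E ≈ 1200 N/C

On the perpendicular bisector E = kp/r³ (half the axial value at the same distance).
E = (8.99×10⁹)(3.60×10⁻³⁰) / (3.00×10⁻⁸)³ = 1199 N/C.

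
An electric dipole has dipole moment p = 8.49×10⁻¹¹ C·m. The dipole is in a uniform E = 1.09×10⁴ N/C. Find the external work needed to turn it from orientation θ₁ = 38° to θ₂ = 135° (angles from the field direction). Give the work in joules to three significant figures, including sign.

W_ext = ΔU = U(θ₂) − U(θ₁) = −pE cosθ₂ − (−pE cosθ₁) = pE(cosθ₁ − cosθ₂).
W = (8.49×10⁻¹¹)(1.09×10⁴)·(cos38° − cos135°) = (9.254×10⁻⁷)·(+1.4951) = 1.384×10⁻⁶ J.

W ≈ 1.38×10⁻⁶ J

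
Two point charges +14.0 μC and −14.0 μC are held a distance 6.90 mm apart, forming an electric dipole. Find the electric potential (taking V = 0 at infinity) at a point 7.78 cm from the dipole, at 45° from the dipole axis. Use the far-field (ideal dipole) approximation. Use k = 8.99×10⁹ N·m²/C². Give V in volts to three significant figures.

V ≈ 1.01×10⁵ V

Dipole moment p = qd = (1.40×10⁻⁵ C)(0.00690 m) = 9.66×10⁻⁸ C·m.
The dipole potential is V = kp cosθ / r².
V = (8.99×10⁹)(9.66×10⁻⁸)·cos45° / (0.0778)² = 1.015×10⁵ V.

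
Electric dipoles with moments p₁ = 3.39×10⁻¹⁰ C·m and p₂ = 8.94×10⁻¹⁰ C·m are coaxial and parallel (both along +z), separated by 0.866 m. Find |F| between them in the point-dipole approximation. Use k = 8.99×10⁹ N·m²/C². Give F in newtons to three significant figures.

On-axis field of dipole 1 at distance r: E = 2kp₁/r³. Force on dipole 2 is F = p₂·dE/dr (gradient along axis).
dE/dr = −6kp₁/r⁴, so |F| = 6kp₁p₂/r⁴ (attractive for aligned moments).
F = 6(8.99×10⁹)(3.39×10⁻¹⁰)(8.94×10⁻¹⁰)/(0.866)⁴ = 2.907×10⁻⁸ N.

F ≈ 2.91×10⁻⁸ N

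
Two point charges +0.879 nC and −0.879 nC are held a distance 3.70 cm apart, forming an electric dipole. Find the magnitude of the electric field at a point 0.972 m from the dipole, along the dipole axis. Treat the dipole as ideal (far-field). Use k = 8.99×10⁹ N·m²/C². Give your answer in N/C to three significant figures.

Dipole moment p = qd = (8.79×10⁻¹⁰ C)(0.0370 m) = 3.252×10⁻¹¹ C·m.
On the dipole axis E = 2kp/r³.
E = 2·(8.99×10⁹)(3.252×10⁻¹¹) / (0.972)³ = 0.6367 N/C.

E ≈ 0.637 N/C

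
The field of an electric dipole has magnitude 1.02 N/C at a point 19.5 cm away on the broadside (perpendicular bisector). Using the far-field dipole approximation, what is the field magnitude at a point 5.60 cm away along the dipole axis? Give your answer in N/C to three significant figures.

Dipole fields scale as 1/r³ in the far field.
The axial field is twice the equatorial field at the same r, so the geometry factor is 2/1.
E₂ = E₁ · (2/1) · (r₁/r₂)³ = 1.02 · 2 · (19.5/5.60)³.
(r₁/r₂)³ = (3.482)³ = 42.22.
E₂ ≈ 86.13 N/C.

E ≈ 86.1 N/C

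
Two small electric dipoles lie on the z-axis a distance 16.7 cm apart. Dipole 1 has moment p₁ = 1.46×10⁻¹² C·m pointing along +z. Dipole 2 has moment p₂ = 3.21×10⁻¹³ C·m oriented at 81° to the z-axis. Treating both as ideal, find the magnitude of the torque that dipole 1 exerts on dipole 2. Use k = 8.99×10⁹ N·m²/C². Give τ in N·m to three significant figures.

The second dipole sits on the axis of the first, so the field there is axial: E₁ = 2kp₁/r³ along +z.
E₁ = 2(8.99×10⁹)(1.46×10⁻¹²)/(0.167)³ = 5.636 N/C.
Torque on the second dipole: τ = p₂ E₁ sinθ.
τ = (3.21×10⁻¹³)(5.636)·sin81° = 1.787×10⁻¹² N·m.

τ ≈ 1.79×10⁻¹² N·m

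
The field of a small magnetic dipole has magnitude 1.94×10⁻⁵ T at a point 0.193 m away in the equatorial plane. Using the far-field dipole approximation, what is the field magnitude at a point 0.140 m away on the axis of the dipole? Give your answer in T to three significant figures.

B ≈ 1.02×10⁻⁴ T

Dipole fields scale as 1/r³ in the far field.
The axial field is twice the equatorial field at the same r, so the geometry factor is 2/1.
B₂ = B₁ · (2/1) · (r₁/r₂)³ = 1.94×10⁻⁵ · 2 · (0.193/0.140)³.
(r₁/r₂)³ = (1.379)³ = 2.62.
B₂ ≈ 1.017×10⁻⁴ T.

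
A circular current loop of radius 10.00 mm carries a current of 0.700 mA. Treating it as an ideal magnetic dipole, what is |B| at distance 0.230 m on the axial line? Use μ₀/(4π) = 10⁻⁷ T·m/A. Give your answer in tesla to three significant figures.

Magnetic moment m = IA = Iπa² = (7.00×10⁻⁴)·π·(0.0100)² = 2.199×10⁻⁷ A·m².
On axis B = (μ₀/4π)·2m/r³.
B = 2·(10⁻⁷)·(2.199×10⁻⁷) / (0.230)³ = 3.615×10⁻¹² T.

B ≈ 3.61×10⁻¹² T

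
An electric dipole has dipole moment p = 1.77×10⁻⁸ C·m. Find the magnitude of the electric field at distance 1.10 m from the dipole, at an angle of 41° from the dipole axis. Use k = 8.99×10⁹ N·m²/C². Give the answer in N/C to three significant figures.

At angle θ the dipole field magnitude is E = (kp/r³)·√(1 + 3cos²θ).
kp/r³ = (8.99×10⁹)(1.77×10⁻⁸) / (1.10)³ = 119.6 N/C.
√(1 + 3cos²41°) = √(1 + 3·0.5696) = √2.7088 ≈ 1.6458.
E ≈ 119.6 × 1.646 = 196.8 N/C.

E ≈ 197 N/C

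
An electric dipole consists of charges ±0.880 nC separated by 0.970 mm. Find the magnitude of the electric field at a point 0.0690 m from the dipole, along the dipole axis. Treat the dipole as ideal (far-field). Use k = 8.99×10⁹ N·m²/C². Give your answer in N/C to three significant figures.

E ≈ 46.7 N/C

Dipole moment p = qd = (8.80×10⁻¹⁰ C)(9.70×10⁻⁴ m) = 8.536×10⁻¹³ C·m.
On the dipole axis E = 2kp/r³.
E = 2·(8.99×10⁹)(8.536×10⁻¹³) / (0.0690)³ = 46.72 N/C.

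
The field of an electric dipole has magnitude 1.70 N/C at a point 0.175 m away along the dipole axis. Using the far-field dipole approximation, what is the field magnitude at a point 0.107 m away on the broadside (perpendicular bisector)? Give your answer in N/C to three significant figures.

E ≈ 3.72 N/C

Dipole fields scale as 1/r³ in the far field.
The axial field is twice the equatorial field at the same r, so the geometry factor is 1/2.
E₂ = E₁ · (1/2) · (r₁/r₂)³ = 1.70 · 0.5 · (0.175/0.107)³.
(r₁/r₂)³ = (1.636)³ = 4.375.
E₂ ≈ 3.719 N/C.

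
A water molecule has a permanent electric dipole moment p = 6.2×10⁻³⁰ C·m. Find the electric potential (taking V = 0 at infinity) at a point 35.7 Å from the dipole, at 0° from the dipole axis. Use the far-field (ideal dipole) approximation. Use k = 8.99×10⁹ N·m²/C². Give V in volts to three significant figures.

V ≈ 0.00437 V

The dipole potential is V = kp cosθ / r².
V = (8.99×10⁹)(6.20×10⁻³⁰)·cos0° / (3.57×10⁻⁹)² = 0.004373 V.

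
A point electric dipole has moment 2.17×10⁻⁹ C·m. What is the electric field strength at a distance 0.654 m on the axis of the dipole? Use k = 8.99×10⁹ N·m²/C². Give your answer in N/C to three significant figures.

E ≈ 139 N/C

On the dipole axis E = 2kp/r³.
E = 2·(8.99×10⁹)(2.17×10⁻⁹) / (0.654)³ = 139.5 N/C.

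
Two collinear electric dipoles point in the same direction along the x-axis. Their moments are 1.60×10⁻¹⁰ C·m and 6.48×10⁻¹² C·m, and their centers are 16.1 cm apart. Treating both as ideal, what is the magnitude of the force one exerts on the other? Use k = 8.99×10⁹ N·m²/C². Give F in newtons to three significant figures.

F ≈ 8.32×10⁻⁸ N

On-axis field of dipole 1 at distance r: E = 2kp₁/r³. Force on dipole 2 is F = p₂·dE/dr (gradient along axis).
dE/dr = −6kp₁/r⁴, so |F| = 6kp₁p₂/r⁴ (attractive for aligned moments).
F = 6(8.99×10⁹)(1.60×10⁻¹⁰)(6.48×10⁻¹²)/(0.161)⁴ = 8.323×10⁻⁸ N.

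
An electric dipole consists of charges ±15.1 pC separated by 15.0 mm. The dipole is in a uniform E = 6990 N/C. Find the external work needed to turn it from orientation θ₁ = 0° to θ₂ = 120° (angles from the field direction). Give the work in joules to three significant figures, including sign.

Dipole moment p = qd = (1.51×10⁻¹¹ C)(0.0150 m) = 2.265×10⁻¹³ C·m.
W_ext = ΔU = U(θ₂) − U(θ₁) = −pE cosθ₂ − (−pE cosθ₁) = pE(cosθ₁ − cosθ₂).
W = (2.265×10⁻¹³)(6990)·(cos0° − cos120°) = (1.583×10⁻⁹)·(+1.5000) = 2.375×10⁻⁹ J.

W ≈ 2.37×10⁻⁹ J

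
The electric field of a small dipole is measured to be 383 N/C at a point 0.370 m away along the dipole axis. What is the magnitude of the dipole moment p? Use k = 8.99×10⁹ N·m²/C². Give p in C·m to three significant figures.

On axis E = 2kp/r³, so p = Er³/(2k).
p = (383)·(0.370)³ / (2·8.99×10⁹) = 1.079×10⁻⁹ C·m.

p ≈ 1.08×10⁻⁹ C·m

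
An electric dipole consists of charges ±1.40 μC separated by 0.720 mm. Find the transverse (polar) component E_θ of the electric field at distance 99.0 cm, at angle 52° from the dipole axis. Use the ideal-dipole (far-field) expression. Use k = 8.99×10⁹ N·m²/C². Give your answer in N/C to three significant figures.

E_θ ≈ 7.36 N/C

Dipole moment p = qd = (1.40×10⁻⁶ C)(7.20×10⁻⁴ m) = 1.008×10⁻⁹ C·m.
For a dipole, E_θ = (kp sinθ)/r³.
kp/r³ = (8.99×10⁹)(1.008×10⁻⁹)/(0.990)³ = 9.339 N/C.
E_θ = 9.339·sin52° = 7.359 N/C.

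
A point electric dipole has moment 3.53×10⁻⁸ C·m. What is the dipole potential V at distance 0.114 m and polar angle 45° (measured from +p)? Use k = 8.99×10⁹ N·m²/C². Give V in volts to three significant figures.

V ≈ 1.73×10⁴ V

The dipole potential is V = kp cosθ / r².
V = (8.99×10⁹)(3.53×10⁻⁸)·cos45° / (0.114)² = 1.727×10⁴ V.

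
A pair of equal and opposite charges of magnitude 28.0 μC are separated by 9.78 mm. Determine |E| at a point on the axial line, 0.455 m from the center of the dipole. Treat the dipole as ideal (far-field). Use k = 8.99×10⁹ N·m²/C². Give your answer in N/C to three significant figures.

Dipole moment p = qd = (2.80×10⁻⁵ C)(0.00978 m) = 2.738×10⁻⁷ C·m.
On the dipole axis E = 2kp/r³.
E = 2·(8.99×10⁹)(2.738×10⁻⁷) / (0.455)³ = 5.226×10⁴ N/C.

E ≈ 5.23×10⁴ N/C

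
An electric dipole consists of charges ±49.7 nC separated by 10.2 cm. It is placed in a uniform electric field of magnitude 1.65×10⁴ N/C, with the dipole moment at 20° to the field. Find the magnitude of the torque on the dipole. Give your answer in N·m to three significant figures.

Dipole moment p = qd = (4.97×10⁻⁸ C)(0.102 m) = 5.069×10⁻⁹ C·m.
Torque on an electric dipole: τ = pE sinθ.
τ = (5.069×10⁻⁹)(1.65×10⁴)·sin20° = 2.861×10⁻⁵ N·m.

τ ≈ 2.86×10⁻⁵ N·m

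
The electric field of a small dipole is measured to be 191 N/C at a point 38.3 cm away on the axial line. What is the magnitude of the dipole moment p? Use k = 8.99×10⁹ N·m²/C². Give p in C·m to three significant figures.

p ≈ 5.97×10⁻¹⁰ C·m

On axis E = 2kp/r³, so p = Er³/(2k).
p = (191)·(0.383)³ / (2·8.99×10⁹) = 5.968×10⁻¹⁰ C·m.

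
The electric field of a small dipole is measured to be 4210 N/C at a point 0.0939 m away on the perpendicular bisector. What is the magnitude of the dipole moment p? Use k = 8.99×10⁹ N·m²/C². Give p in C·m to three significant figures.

In the equatorial plane E = kp/r³, so p = Er³/(k).
p = (4210)·(0.0939)³ / (8.99×10⁹) = 3.877×10⁻¹⁰ C·m.

p ≈ 3.88×10⁻¹⁰ C·m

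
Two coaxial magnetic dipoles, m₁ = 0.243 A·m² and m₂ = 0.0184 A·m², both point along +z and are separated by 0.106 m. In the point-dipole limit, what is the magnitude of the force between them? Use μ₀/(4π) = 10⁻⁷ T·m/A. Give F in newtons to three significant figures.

On-axis B of dipole 1: B = (μ₀/4π)·2m₁/r³. Force on dipole 2: F = m₂·dB/dr.
dB/dr = −(μ₀/4π)·6m₁/r⁴, so |F| = (μ₀/4π)·6m₁m₂/r⁴.
F = 6(10⁻⁷)(0.243)(0.0184)/(0.106)⁴ = 2.125×10⁻⁵ N.

F ≈ 2.12×10⁻⁵ N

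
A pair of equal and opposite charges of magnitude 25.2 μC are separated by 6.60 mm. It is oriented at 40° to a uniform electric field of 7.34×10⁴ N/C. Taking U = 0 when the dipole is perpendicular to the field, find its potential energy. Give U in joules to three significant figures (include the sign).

U ≈ -0.00935 J

Dipole moment p = qd = (2.52×10⁻⁵ C)(0.00660 m) = 1.663×10⁻⁷ C·m.
U = −p·E = −pE cosθ.
U = −(1.663×10⁻⁷)(7.34×10⁴)·cos40° = -0.009351 J.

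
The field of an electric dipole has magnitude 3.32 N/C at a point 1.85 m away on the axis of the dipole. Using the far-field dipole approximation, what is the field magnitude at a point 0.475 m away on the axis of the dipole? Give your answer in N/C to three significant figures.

E ≈ 196 N/C

Dipole fields scale as 1/r³ in the far field; the geometry is the same at both points.
E₂ = E₁ · (r₁/r₂)³ = 3.32 · (1.85/0.475)³.
(r₁/r₂)³ = (3.895)³ = 59.08.
E₂ ≈ 196.1 N/C.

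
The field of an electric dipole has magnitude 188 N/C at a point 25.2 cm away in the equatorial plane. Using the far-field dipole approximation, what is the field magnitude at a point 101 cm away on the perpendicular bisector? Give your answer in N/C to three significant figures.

E ≈ 2.92 N/C

Dipole fields scale as 1/r³ in the far field; the geometry is the same at both points.
E₂ = E₁ · (r₁/r₂)³ = 188 · (25.2/101)³.
(r₁/r₂)³ = (0.2495)³ = 0.01553.
E₂ ≈ 2.920 N/C.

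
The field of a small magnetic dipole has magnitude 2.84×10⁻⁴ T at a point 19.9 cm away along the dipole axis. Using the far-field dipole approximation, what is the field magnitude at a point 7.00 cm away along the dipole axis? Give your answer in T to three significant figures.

Dipole fields scale as 1/r³ in the far field; the geometry is the same at both points.
B₂ = B₁ · (r₁/r₂)³ = 2.84×10⁻⁴ · (19.9/7.00)³.
(r₁/r₂)³ = (2.843)³ = 22.98.
B₂ ≈ 0.006525 T.

B ≈ 0.00653 T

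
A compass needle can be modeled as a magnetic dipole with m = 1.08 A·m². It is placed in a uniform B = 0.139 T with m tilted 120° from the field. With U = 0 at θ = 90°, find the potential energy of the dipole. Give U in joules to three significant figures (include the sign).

U ≈ 0.0751 J

U = −m·B = −mB cosθ.
U = −(1.08)(0.139)·cos120° = 0.07506 J.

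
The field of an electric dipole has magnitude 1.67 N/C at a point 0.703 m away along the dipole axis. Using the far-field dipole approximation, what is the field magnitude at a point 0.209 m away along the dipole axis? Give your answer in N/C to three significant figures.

Dipole fields scale as 1/r³ in the far field; the geometry is the same at both points.
E₂ = E₁ · (r₁/r₂)³ = 1.67 · (0.703/0.209)³.
(r₁/r₂)³ = (3.364)³ = 38.06.
E₂ ≈ 63.55 N/C.

E ≈ 63.6 N/C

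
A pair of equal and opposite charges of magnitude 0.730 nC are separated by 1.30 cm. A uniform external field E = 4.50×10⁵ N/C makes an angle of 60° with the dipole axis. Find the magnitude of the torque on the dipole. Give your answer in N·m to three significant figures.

Dipole moment p = qd = (7.30×10⁻¹⁰ C)(0.0130 m) = 9.49×10⁻¹² C·m.
Torque on an electric dipole: τ = pE sinθ.
τ = (9.49×10⁻¹²)(4.50×10⁵)·sin60° = 3.698×10⁻⁶ N·m.

τ ≈ 3.70×10⁻⁶ N·m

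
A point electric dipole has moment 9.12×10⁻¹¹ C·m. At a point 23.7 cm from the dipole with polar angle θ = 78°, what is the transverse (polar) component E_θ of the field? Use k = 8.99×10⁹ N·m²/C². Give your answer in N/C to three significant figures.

For a dipole, E_θ = (kp sinθ)/r³.
kp/r³ = (8.99×10⁹)(9.12×10⁻¹¹)/(0.237)³ = 61.59 N/C.
E_θ = 61.59·sin78° = 60.24 N/C.

E_θ ≈ 60.2 N/C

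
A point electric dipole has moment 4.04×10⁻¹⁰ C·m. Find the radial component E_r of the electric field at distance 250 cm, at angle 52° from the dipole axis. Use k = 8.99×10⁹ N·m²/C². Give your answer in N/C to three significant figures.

For a dipole, E_r = (2kp cosθ)/r³.
kp/r³ = (8.99×10⁹)(4.04×10⁻¹⁰)/(2.50)³ = 0.2324 N/C.
E_r = 2·0.2324·cos52° = 0.2862 N/C.

E_r ≈ 0.286 N/C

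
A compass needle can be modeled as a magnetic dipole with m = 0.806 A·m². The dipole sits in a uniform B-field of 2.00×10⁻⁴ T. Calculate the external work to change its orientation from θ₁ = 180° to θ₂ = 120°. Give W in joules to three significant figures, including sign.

W ≈ -8.06×10⁻⁵ J

W_ext = ΔU = −mB cosθ₂ + mB cosθ₁ = mB(cosθ₁ − cosθ₂).
W = (0.806)(2.00×10⁻⁴)·(cos180° − cos120°) = (1.612×10⁻⁴)·(-0.5000) = -8.060×10⁻⁵ J.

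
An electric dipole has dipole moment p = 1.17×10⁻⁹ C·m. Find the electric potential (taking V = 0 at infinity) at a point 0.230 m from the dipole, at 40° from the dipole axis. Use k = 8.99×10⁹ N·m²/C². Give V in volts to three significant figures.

The dipole potential is V = kp cosθ / r².
V = (8.99×10⁹)(1.17×10⁻⁹)·cos40° / (0.230)² = 152.3 V.

V ≈ 152 V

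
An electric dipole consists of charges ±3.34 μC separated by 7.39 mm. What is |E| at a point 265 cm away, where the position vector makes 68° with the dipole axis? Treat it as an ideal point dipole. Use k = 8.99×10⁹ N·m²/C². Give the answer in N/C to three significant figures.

E ≈ 14.2 N/C

Dipole moment p = qd = (3.34×10⁻⁶ C)(0.00739 m) = 2.468×10⁻⁸ C·m.
At angle θ the dipole field magnitude is E = (kp/r³)·√(1 + 3cos²θ).
kp/r³ = (8.99×10⁹)(2.468×10⁻⁸) / (2.65)³ = 11.92 N/C.
√(1 + 3cos²68°) = √(1 + 3·0.1403) = √1.4210 ≈ 1.1921.
E ≈ 11.92 × 1.192 = 14.21 N/C.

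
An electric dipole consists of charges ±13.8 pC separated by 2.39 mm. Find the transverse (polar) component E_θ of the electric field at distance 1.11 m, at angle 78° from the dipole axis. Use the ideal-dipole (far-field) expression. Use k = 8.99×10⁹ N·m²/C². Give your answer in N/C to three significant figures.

E_θ ≈ 2.12×10⁻⁴ N/C

Dipole moment p = qd = (1.38×10⁻¹¹ C)(0.00239 m) = 3.298×10⁻¹⁴ C·m.
For a dipole, E_θ = (kp sinθ)/r³.
kp/r³ = (8.99×10⁹)(3.298×10⁻¹⁴)/(1.11)³ = 2.168×10⁻⁴ N/C.
E_θ = 2.168×10⁻⁴·sin78° = 2.121×10⁻⁴ N/C.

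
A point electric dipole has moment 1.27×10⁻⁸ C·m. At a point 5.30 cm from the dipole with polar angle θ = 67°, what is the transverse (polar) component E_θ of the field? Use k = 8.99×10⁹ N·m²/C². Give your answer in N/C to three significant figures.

For a dipole, E_θ = (kp sinθ)/r³.
kp/r³ = (8.99×10⁹)(1.27×10⁻⁸)/(0.0530)³ = 7.669×10⁵ N/C.
E_θ = 7.669×10⁵·sin67° = 7.059×10⁵ N/C.

E_θ ≈ 7.06×10⁵ N/C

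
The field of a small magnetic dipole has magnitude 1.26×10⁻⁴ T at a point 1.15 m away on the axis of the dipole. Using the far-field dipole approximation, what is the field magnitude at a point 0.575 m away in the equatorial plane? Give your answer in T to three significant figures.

B ≈ 5.04×10⁻⁴ T

Dipole fields scale as 1/r³ in the far field.
The axial field is twice the equatorial field at the same r, so the geometry factor is 1/2.
B₂ = B₁ · (1/2) · (r₁/r₂)³ = 1.26×10⁻⁴ · 0.5 · (1.15/0.575)³.
(r₁/r₂)³ = (2)³ = 8.
B₂ ≈ 5.040×10⁻⁴ T.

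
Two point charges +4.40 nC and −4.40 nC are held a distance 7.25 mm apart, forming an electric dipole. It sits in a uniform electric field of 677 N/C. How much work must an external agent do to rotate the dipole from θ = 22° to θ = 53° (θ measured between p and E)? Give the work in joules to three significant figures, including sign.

Dipole moment p = qd = (4.40×10⁻⁹ C)(0.00725 m) = 3.19×10⁻¹¹ C·m.
W_ext = ΔU = U(θ₂) − U(θ₁) = −pE cosθ₂ − (−pE cosθ₁) = pE(cosθ₁ − cosθ₂).
W = (3.19×10⁻¹¹)(677)·(cos22° − cos53°) = (2.160×10⁻⁸)·(+0.3254) = 7.027×10⁻⁹ J.

W ≈ 7.03×10⁻⁹ J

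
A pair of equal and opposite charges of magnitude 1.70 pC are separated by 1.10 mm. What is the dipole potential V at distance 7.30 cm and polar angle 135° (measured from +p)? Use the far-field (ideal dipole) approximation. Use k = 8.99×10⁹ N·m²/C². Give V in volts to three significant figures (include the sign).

V ≈ -0.00223 V

Dipole moment p = qd = (1.70×10⁻¹² C)(0.00110 m) = 1.87×10⁻¹⁵ C·m.
The dipole potential is V = kp cosθ / r².
V = (8.99×10⁹)(1.87×10⁻¹⁵)·cos135° / (0.0730)² = -0.002231 V.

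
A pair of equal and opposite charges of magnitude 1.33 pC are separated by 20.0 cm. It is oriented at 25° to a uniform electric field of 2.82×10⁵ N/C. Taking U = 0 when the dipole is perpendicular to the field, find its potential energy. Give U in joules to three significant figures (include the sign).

Dipole moment p = qd = (1.33×10⁻¹² C)(0.200 m) = 2.66×10⁻¹³ C·m.
U = −p·E = −pE cosθ.
U = −(2.66×10⁻¹³)(2.82×10⁵)·cos25° = -6.798×10⁻⁸ J.

U ≈ -6.80×10⁻⁸ J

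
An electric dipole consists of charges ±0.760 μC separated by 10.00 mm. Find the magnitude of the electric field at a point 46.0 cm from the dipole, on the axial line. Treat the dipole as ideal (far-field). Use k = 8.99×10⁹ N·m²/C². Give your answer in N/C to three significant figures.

E ≈ 1400 N/C

Dipole moment p = qd = (7.60×10⁻⁷ C)(0.0100 m) = 7.60×10⁻⁹ C·m.
On the dipole axis E = 2kp/r³.
E = 2·(8.99×10⁹)(7.60×10⁻⁹) / (0.460)³ = 1404 N/C.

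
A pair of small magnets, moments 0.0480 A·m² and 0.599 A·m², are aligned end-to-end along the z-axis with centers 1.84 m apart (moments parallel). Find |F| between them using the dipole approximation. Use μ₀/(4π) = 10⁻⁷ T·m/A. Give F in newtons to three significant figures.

On-axis B of dipole 1: B = (μ₀/4π)·2m₁/r³. Force on dipole 2: F = m₂·dB/dr.
dB/dr = −(μ₀/4π)·6m₁/r⁴, so |F| = (μ₀/4π)·6m₁m₂/r⁴.
F = 6(10⁻⁷)(0.0480)(0.599)/(1.84)⁴ = 1.505×10⁻⁹ N.

F ≈ 1.51×10⁻⁹ N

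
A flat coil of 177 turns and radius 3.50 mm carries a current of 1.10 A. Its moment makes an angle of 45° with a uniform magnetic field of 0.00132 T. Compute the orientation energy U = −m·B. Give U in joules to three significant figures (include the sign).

U ≈ -6.99×10⁻⁶ J

m = NIA = NIπa² = 177·(1.10)·π·(0.00350)² = 0.007493 A·m².
U = −m·B = −mB cosθ.
U = −(0.007493)(0.00132)·cos45° = -6.994×10⁻⁶ J.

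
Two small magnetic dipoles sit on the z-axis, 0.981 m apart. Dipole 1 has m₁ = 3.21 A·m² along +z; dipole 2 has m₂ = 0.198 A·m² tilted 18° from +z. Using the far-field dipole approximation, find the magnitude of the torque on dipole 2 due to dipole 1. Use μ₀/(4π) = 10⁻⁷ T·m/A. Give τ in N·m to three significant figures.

Dipole B is on the axis of dipole A, so B₁ there is axial: B₁ = (μ₀/4π)·2m₁/r³ along +z.
B₁ = 2(10⁻⁷)(3.21)/(0.981)³ = 6.800×10⁻⁷ T.
τ = m₂ B₁ sinθ.
τ = (0.198)(6.800×10⁻⁷)·sin18° = 4.161×10⁻⁸ N·m.

τ ≈ 4.16×10⁻⁸ N·m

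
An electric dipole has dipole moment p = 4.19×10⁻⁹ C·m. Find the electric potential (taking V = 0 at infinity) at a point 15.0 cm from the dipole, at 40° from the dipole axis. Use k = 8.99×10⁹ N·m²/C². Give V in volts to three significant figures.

V ≈ 1280 V

The dipole potential is V = kp cosθ / r².
V = (8.99×10⁹)(4.19×10⁻⁹)·cos40° / (0.150)² = 1282 V.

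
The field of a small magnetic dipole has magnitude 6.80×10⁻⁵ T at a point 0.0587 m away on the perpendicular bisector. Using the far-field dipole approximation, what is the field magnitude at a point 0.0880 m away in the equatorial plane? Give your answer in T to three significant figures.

B ≈ 2.02×10⁻⁵ T

Dipole fields scale as 1/r³ in the far field; the geometry is the same at both points.
B₂ = B₁ · (r₁/r₂)³ = 6.80×10⁻⁵ · (0.0587/0.0880)³.
(r₁/r₂)³ = (0.667)³ = 0.2968.
B₂ ≈ 2.018×10⁻⁵ T.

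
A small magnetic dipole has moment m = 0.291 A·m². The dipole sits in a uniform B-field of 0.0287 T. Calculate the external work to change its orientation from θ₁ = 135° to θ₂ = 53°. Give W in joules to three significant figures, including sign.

W_ext = ΔU = −mB cosθ₂ + mB cosθ₁ = mB(cosθ₁ − cosθ₂).
W = (0.291)(0.0287)·(cos135° − cos53°) = (0.008352)·(-1.3089) = -0.01093 J.

W ≈ -0.0109 J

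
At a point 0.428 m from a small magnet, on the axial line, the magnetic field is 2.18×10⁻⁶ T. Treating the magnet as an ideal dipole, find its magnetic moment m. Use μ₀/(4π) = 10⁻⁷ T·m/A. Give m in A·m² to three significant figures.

m ≈ 0.855 A·m²

On axis B = (μ₀/4π)·2m/r³, so m = Br³·4π/(μ₀·2).
m = (2.18×10⁻⁶)·(0.428)³ / (2·10⁻⁷) = 0.8546 A·m².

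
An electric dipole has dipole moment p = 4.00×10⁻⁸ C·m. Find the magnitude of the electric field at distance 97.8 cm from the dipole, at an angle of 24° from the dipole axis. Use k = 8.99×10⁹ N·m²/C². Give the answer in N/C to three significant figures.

At angle θ the dipole field magnitude is E = (kp/r³)·√(1 + 3cos²θ).
kp/r³ = (8.99×10⁹)(4.00×10⁻⁸) / (0.978)³ = 384.4 N/C.
√(1 + 3cos²24°) = √(1 + 3·0.8346) = √3.5037 ≈ 1.8718.
E ≈ 384.4 × 1.872 = 719.6 N/C.

E ≈ 720 N/C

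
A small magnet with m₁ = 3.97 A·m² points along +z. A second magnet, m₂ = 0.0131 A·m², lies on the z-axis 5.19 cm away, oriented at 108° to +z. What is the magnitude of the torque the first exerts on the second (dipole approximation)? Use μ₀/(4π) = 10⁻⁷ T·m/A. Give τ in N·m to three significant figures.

Dipole B is on the axis of dipole A, so B₁ there is axial: B₁ = (μ₀/4π)·2m₁/r³ along +z.
B₁ = 2(10⁻⁷)(3.97)/(0.0519)³ = 0.005680 T.
τ = m₂ B₁ sinθ.
τ = (0.0131)(0.005680)·sin108° = 7.076×10⁻⁵ N·m.

τ ≈ 7.08×10⁻⁵ N·m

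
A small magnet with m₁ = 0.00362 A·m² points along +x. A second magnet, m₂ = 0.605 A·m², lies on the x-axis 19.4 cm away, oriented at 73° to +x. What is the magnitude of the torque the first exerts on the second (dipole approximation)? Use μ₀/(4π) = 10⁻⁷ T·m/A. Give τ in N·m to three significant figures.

Dipole B is on the axis of dipole A, so B₁ there is axial: B₁ = (μ₀/4π)·2m₁/r³ along +x.
B₁ = 2(10⁻⁷)(0.00362)/(0.194)³ = 9.916×10⁻⁸ T.
τ = m₂ B₁ sinθ.
τ = (0.605)(9.916×10⁻⁸)·sin73° = 5.737×10⁻⁸ N·m.

τ ≈ 5.74×10⁻⁸ N·m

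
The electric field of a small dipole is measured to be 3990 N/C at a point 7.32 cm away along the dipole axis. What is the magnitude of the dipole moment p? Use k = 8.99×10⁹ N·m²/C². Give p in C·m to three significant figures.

p ≈ 8.70×10⁻¹¹ C·m

On axis E = 2kp/r³, so p = Er³/(2k).
p = (3990)·(0.0732)³ / (2·8.99×10⁹) = 8.704×10⁻¹¹ C·m.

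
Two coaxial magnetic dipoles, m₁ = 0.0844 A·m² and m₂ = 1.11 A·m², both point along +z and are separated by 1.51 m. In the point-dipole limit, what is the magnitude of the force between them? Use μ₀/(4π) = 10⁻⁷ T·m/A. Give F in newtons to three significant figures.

On-axis B of dipole 1: B = (μ₀/4π)·2m₁/r³. Force on dipole 2: F = m₂·dB/dr.
dB/dr = −(μ₀/4π)·6m₁/r⁴, so |F| = (μ₀/4π)·6m₁m₂/r⁴.
F = 6(10⁻⁷)(0.0844)(1.11)/(1.51)⁴ = 1.081×10⁻⁸ N.

F ≈ 1.08×10⁻⁸ N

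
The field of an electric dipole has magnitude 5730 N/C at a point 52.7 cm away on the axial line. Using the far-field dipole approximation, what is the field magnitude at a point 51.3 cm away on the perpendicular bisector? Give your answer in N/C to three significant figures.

E ≈ 3110 N/C

Dipole fields scale as 1/r³ in the far field.
The axial field is twice the equatorial field at the same r, so the geometry factor is 1/2.
E₂ = E₁ · (1/2) · (r₁/r₂)³ = 5730 · 0.5 · (52.7/51.3)³.
(r₁/r₂)³ = (1.027)³ = 1.084.
E₂ ≈ 3106 N/C.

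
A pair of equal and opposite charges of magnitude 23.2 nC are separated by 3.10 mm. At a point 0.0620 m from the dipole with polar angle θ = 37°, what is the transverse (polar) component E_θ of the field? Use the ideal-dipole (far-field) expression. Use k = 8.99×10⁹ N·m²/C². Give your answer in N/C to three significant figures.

E_θ ≈ 1630 N/C

Dipole moment p = qd = (2.32×10⁻⁸ C)(0.00310 m) = 7.192×10⁻¹¹ C·m.
For a dipole, E_θ = (kp sinθ)/r³.
kp/r³ = (8.99×10⁹)(7.192×10⁻¹¹)/(0.0620)³ = 2713 N/C.
E_θ = 2713·sin37° = 1633 N/C.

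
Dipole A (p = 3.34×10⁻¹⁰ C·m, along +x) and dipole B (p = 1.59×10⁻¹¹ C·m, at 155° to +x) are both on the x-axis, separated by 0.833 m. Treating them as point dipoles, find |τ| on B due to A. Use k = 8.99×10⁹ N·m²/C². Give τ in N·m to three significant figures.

τ ≈ 6.98×10⁻¹¹ N·m

The second dipole sits on the axis of the first, so the field there is axial: E₁ = 2kp₁/r³ along +x.
E₁ = 2(8.99×10⁹)(3.34×10⁻¹⁰)/(0.833)³ = 10.39 N/C.
Torque on the second dipole: τ = p₂ E₁ sinθ.
τ = (1.59×10⁻¹¹)(10.39)·sin155° = 6.981×10⁻¹¹ N·m.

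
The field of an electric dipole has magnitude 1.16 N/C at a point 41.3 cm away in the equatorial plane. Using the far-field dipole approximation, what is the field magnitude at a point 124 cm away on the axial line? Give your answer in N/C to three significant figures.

E ≈ 0.0857 N/C

Dipole fields scale as 1/r³ in the far field.
The axial field is twice the equatorial field at the same r, so the geometry factor is 2/1.
E₂ = E₁ · (2/1) · (r₁/r₂)³ = 1.16 · 2 · (41.3/124)³.
(r₁/r₂)³ = (0.3331)³ = 0.03695.
E₂ ≈ 0.08572 N/C.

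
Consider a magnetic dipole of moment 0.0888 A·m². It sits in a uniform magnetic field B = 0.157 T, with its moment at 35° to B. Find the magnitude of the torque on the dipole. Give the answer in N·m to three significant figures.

τ ≈ 0.00800 N·m

Torque on a magnetic dipole: τ = mB sinθ.
τ = (0.0888)(0.157)·sin35° = 0.007997 N·m.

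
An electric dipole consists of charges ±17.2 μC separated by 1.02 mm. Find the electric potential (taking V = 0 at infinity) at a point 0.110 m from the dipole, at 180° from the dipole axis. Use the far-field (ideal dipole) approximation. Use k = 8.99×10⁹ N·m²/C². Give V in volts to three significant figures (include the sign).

V ≈ -1.30×10⁴ V

Dipole moment p = qd = (1.72×10⁻⁵ C)(0.00102 m) = 1.754×10⁻⁸ C·m.
The dipole potential is V = kp cosθ / r².
V = (8.99×10⁹)(1.754×10⁻⁸)·cos180° / (0.110)² = -1.303×10⁴ V.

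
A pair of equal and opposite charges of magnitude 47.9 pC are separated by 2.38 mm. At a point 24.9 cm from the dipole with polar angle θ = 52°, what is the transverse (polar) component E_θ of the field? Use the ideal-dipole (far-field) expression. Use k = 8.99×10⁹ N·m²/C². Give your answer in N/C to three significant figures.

Dipole moment p = qd = (4.79×10⁻¹¹ C)(0.00238 m) = 1.14×10⁻¹³ C·m.
For a dipole, E_θ = (kp sinθ)/r³.
kp/r³ = (8.99×10⁹)(1.14×10⁻¹³)/(0.249)³ = 0.06638 N/C.
E_θ = 0.06638·sin52° = 0.05231 N/C.

E_θ ≈ 0.0523 N/C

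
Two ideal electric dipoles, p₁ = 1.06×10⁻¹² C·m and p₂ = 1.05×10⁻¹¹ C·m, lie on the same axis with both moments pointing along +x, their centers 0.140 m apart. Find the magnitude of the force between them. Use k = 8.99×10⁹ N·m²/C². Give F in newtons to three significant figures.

F ≈ 1.56×10⁻⁹ N

On-axis field of dipole 1 at distance r: E = 2kp₁/r³. Force on dipole 2 is F = p₂·dE/dr (gradient along axis).
dE/dr = −6kp₁/r⁴, so |F| = 6kp₁p₂/r⁴ (attractive for aligned moments).
F = 6(8.99×10⁹)(1.06×10⁻¹²)(1.05×10⁻¹¹)/(0.140)⁴ = 1.563×10⁻⁹ N.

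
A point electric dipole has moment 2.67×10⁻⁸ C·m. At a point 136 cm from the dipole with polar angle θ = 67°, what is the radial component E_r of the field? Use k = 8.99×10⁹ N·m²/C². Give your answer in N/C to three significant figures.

For a dipole, E_r = (2kp cosθ)/r³.
kp/r³ = (8.99×10⁹)(2.67×10⁻⁸)/(1.36)³ = 95.42 N/C.
E_r = 2·95.42·cos67° = 74.57 N/C.

E_r ≈ 74.6 N/C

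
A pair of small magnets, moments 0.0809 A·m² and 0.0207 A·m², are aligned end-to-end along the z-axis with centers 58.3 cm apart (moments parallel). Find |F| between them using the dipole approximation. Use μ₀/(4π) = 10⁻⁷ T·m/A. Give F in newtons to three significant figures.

F ≈ 8.70×10⁻⁹ N

On-axis B of dipole 1: B = (μ₀/4π)·2m₁/r³. Force on dipole 2: F = m₂·dB/dr.
dB/dr = −(μ₀/4π)·6m₁/r⁴, so |F| = (μ₀/4π)·6m₁m₂/r⁴.
F = 6(10⁻⁷)(0.0809)(0.0207)/(0.583)⁴ = 8.698×10⁻⁹ N.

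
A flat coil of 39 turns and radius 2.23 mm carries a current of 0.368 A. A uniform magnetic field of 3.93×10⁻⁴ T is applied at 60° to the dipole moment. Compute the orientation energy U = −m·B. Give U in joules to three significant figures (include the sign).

U ≈ -4.41×10⁻⁸ J

m = NIA = NIπa² = 39·(0.368)·π·(0.00223)² = 2.242×10⁻⁴ A·m².
U = −m·B = −mB cosθ.
U = −(2.242×10⁻⁴)(3.93×10⁻⁴)·cos60° = -4.406×10⁻⁸ J.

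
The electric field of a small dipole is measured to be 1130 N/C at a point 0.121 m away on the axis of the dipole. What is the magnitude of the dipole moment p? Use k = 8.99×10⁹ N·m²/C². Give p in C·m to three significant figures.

p ≈ 1.11×10⁻¹⁰ C·m

On axis E = 2kp/r³, so p = Er³/(2k).
p = (1130)·(0.121)³ / (2·8.99×10⁹) = 1.113×10⁻¹⁰ C·m.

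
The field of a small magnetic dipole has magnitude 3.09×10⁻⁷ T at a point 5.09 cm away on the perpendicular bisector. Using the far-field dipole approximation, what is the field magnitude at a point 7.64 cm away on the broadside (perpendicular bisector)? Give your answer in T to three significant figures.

Dipole fields scale as 1/r³ in the far field; the geometry is the same at both points.
B₂ = B₁ · (r₁/r₂)³ = 3.09×10⁻⁷ · (5.09/7.64)³.
(r₁/r₂)³ = (0.6662)³ = 0.2957.
B₂ ≈ 9.138×10⁻⁸ T.

B ≈ 9.14×10⁻⁸ T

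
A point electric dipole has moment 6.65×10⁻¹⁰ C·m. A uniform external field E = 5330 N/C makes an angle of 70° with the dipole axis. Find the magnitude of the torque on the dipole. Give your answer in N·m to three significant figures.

τ ≈ 3.33×10⁻⁶ N·m

Torque on an electric dipole: τ = pE sinθ.
τ = (6.65×10⁻¹⁰)(5330)·sin70° = 3.331×10⁻⁶ N·m.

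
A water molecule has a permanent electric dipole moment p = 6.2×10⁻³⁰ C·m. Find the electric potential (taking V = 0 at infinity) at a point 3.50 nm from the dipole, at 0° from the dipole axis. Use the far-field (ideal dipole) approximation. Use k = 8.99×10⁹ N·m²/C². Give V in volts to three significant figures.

The dipole potential is V = kp cosθ / r².
V = (8.99×10⁹)(6.20×10⁻³⁰)·cos0° / (3.50×10⁻⁹)² = 0.004550 V.

V ≈ 0.00455 V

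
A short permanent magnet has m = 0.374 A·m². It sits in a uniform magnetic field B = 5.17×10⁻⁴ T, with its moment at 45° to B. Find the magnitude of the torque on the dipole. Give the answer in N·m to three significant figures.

Torque on a magnetic dipole: τ = mB sinθ.
τ = (0.374)(5.17×10⁻⁴)·sin45° = 1.367×10⁻⁴ N·m.

τ ≈ 1.37×10⁻⁴ N·m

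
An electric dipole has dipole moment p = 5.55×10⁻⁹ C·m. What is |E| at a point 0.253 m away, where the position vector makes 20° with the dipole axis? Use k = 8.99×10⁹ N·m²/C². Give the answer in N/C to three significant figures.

At angle θ the dipole field magnitude is E = (kp/r³)·√(1 + 3cos²θ).
kp/r³ = (8.99×10⁹)(5.55×10⁻⁹) / (0.253)³ = 3081 N/C.
√(1 + 3cos²20°) = √(1 + 3·0.8830) = √3.6491 ≈ 1.9103.
E ≈ 3081 × 1.910 = 5885 N/C.

E ≈ 5890 N/C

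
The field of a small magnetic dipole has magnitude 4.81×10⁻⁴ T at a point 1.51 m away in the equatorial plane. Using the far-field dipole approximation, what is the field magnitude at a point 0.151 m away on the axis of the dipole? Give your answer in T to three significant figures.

B ≈ 0.962 T

Dipole fields scale as 1/r³ in the far field.
The axial field is twice the equatorial field at the same r, so the geometry factor is 2/1.
B₂ = B₁ · (2/1) · (r₁/r₂)³ = 4.81×10⁻⁴ · 2 · (1.51/0.151)³.
(r₁/r₂)³ = (10)³ = 1000.
B₂ ≈ 0.9620 T.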